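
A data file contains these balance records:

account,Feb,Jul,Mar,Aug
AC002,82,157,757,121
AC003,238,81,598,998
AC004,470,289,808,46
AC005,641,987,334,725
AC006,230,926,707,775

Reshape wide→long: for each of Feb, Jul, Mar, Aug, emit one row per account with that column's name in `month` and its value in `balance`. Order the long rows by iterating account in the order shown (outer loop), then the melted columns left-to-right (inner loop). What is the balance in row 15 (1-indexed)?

334

20 rows total (5 × 4). Row 15: index ⌊(15-1)/4⌋ = 3 into account → AC005; (15-1) mod 4 = 2 into the melted columns → Mar.
So row 15 is (AC005, Mar, 334); balance = 334.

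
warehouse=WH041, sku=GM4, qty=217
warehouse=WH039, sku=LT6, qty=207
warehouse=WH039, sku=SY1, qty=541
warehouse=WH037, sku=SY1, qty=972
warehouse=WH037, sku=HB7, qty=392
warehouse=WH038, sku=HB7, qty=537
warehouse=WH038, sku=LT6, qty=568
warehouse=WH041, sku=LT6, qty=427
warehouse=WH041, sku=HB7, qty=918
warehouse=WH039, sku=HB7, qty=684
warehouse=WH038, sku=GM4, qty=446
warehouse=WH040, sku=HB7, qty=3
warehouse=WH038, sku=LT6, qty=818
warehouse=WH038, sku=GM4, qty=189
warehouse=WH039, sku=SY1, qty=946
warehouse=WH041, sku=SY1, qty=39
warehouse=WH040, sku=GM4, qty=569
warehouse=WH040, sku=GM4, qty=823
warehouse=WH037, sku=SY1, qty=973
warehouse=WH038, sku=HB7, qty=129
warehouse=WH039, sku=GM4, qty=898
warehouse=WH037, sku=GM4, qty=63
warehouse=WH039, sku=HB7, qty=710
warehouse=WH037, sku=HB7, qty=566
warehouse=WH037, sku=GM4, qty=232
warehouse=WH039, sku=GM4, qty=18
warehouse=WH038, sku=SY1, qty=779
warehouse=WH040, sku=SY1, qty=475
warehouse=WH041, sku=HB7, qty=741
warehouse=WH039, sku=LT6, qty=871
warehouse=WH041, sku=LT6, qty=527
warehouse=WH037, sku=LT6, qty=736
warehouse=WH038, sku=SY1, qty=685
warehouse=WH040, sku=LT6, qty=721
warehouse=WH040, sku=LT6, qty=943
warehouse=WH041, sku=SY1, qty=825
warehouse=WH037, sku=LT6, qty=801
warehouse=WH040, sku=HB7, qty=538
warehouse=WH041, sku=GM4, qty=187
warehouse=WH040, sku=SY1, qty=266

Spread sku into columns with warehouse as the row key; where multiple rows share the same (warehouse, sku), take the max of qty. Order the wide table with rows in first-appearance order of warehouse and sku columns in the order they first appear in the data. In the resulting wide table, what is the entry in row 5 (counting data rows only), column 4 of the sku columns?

538

With rows in first-appearance order of warehouse, row 5 is warehouse=WH040. sku columns in first-appearance order: GM4, LT6, SY1, HB7; column 4 is HB7.
Long rows with warehouse=WH040, sku=HB7: max(3, 538) = 538.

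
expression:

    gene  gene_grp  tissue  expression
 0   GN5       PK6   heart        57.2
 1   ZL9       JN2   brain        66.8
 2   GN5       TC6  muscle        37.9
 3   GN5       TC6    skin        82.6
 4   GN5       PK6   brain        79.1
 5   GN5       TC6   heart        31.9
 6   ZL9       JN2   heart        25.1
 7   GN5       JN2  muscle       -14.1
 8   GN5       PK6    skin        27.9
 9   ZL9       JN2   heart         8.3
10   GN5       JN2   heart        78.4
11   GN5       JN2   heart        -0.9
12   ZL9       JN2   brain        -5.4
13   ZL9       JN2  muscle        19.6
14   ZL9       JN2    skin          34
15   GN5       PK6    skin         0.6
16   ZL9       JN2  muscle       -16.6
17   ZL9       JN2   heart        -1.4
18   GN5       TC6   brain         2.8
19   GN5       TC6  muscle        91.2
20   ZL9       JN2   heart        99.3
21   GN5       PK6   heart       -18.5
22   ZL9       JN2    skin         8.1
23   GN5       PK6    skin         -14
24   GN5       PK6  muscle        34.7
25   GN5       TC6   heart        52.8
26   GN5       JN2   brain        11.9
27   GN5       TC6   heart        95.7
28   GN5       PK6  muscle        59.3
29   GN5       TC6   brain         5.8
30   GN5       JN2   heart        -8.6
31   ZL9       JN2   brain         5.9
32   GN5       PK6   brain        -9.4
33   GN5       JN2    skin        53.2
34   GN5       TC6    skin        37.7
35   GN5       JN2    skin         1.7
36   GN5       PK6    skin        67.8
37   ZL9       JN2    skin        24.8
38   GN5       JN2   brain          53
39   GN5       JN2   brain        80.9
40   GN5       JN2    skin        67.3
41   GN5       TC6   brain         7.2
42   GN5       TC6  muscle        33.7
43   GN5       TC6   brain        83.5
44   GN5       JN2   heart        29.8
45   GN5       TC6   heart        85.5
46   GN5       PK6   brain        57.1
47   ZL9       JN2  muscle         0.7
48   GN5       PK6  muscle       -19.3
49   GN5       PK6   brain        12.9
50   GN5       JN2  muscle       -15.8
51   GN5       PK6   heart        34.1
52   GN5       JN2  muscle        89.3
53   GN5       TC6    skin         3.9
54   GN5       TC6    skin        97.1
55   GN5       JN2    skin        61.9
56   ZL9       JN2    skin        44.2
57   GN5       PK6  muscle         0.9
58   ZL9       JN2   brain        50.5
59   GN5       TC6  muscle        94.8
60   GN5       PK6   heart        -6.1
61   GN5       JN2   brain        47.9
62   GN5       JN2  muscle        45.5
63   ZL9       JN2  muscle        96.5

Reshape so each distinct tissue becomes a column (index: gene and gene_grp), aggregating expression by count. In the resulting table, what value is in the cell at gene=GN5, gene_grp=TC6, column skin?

4

Rows with gene=GN5, gene_grp=TC6 and tissue=skin: expression values are 82.6, 37.7, 3.9, 97.1.
4 rows match — count = 4.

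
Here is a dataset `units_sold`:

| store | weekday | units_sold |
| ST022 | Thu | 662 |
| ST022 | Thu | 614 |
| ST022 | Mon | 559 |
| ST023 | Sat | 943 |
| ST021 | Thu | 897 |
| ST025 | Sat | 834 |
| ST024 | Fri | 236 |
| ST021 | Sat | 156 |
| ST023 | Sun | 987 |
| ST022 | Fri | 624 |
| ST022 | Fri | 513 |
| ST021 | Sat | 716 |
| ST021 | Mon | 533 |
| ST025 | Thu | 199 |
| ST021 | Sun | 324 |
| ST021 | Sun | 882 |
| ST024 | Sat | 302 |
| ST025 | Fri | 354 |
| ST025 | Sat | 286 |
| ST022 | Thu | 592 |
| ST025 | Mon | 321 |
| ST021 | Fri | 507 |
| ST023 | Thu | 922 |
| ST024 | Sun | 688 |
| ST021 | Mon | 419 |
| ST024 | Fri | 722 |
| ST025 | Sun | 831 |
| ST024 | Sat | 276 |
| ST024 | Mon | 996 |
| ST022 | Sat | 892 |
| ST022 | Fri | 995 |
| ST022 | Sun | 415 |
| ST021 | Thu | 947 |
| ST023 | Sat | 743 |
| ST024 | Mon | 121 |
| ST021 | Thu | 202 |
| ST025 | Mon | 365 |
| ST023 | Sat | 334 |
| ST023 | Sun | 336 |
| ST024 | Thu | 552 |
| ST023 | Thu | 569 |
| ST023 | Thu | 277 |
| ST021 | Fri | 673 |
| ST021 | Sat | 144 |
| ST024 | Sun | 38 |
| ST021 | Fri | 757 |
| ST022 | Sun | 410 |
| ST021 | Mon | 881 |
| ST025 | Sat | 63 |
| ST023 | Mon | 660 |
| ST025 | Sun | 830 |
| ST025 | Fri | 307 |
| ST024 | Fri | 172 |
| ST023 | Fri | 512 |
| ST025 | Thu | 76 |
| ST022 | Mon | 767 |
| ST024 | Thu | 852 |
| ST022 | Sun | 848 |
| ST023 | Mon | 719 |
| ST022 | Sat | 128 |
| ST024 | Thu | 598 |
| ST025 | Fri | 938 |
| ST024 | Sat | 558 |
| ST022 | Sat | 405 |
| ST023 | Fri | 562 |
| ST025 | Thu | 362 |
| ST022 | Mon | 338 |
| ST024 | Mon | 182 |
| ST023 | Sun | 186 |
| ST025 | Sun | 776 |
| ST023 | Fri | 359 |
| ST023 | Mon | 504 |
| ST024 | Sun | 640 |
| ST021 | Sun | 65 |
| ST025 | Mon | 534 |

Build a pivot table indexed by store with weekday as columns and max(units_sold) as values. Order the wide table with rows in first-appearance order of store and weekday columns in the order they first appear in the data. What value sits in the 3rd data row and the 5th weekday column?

With rows in first-appearance order of store, row 3 is store=ST021. weekday columns in first-appearance order: Thu, Mon, Sat, Fri, Sun; column 5 is Sun.
Long rows with store=ST021, weekday=Sun: max(324, 882, 65) = 882.

882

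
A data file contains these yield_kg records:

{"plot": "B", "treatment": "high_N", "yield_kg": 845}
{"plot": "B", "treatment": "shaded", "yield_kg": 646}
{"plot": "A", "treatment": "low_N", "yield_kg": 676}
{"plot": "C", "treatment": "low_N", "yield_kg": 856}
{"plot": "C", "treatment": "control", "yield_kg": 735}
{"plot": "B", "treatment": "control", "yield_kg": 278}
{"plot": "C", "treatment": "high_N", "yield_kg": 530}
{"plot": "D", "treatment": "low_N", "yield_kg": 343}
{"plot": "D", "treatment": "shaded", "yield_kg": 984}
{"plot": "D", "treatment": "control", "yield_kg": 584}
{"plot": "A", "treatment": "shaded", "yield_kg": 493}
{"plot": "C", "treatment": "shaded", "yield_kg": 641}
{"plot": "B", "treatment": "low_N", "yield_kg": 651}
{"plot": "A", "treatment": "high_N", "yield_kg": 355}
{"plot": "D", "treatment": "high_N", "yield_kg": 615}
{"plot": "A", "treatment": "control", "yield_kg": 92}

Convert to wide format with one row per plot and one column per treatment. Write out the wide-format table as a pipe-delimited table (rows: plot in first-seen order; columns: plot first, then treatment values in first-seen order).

| plot | high_N | shaded | low_N | control |
| B | 845 | 646 | 651 | 278 |
| A | 355 | 493 | 676 | 92 |
| C | 530 | 641 | 856 | 735 |
| D | 615 | 984 | 343 | 584 |

Columns: plot plus the 4 distinct treatment values (high_N, shaded, low_N, control).
For example, row B column high_N takes yield_kg=845 from the long row (B, high_N).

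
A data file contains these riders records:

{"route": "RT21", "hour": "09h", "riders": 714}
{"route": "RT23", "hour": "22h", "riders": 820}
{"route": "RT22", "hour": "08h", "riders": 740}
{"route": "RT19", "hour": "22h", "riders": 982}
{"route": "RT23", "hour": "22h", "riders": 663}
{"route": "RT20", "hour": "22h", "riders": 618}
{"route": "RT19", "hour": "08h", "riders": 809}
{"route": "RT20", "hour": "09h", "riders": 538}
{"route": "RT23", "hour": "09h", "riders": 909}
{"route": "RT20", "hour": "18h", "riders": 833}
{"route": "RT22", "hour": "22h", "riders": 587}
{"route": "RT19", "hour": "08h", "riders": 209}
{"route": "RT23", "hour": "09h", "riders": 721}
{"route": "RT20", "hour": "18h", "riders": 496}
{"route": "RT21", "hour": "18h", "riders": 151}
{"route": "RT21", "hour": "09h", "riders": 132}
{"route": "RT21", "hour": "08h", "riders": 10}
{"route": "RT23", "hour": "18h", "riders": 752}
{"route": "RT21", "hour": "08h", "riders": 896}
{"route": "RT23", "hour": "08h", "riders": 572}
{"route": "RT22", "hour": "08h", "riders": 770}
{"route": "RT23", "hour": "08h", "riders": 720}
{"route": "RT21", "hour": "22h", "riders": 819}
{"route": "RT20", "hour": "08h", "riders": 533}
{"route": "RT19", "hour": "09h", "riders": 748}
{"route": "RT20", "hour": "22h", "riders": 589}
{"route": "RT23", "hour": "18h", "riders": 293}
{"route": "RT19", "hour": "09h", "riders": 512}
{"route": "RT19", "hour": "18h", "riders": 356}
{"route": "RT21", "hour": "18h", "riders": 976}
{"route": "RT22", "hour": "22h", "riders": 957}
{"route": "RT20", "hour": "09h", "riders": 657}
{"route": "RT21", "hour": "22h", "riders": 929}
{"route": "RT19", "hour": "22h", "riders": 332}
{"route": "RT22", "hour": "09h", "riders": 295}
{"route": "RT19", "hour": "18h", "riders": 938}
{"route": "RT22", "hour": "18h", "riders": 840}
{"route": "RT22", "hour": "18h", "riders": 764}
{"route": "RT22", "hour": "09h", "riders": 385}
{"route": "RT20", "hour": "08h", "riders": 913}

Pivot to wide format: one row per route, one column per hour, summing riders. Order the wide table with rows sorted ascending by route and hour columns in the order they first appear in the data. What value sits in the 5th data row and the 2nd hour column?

With rows sorted ascending by route, row 5 is route=RT23. hour columns in first-appearance order: 09h, 22h, 08h, 18h; column 2 is 22h.
Long rows with route=RT23, hour=22h: 820 + 663 = 1483.

1483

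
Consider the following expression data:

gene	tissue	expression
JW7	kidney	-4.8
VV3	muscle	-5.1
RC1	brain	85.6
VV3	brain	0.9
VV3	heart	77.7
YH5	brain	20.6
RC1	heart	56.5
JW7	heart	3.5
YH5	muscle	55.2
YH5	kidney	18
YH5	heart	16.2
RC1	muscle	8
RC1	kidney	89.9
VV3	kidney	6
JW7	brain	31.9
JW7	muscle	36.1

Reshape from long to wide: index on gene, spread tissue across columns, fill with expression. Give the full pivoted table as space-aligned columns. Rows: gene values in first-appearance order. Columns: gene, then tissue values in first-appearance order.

Columns: gene plus the 4 distinct tissue values (kidney, muscle, brain, heart).
For example, row JW7 column kidney takes expression=-4.8 from the long row (JW7, kidney).

gene  kidney  muscle  brain  heart
JW7   -4.8    36.1    31.9   3.5  
VV3   6       -5.1    0.9    77.7 
RC1   89.9    8       85.6   56.5 
YH5   18      55.2    20.6   16.2 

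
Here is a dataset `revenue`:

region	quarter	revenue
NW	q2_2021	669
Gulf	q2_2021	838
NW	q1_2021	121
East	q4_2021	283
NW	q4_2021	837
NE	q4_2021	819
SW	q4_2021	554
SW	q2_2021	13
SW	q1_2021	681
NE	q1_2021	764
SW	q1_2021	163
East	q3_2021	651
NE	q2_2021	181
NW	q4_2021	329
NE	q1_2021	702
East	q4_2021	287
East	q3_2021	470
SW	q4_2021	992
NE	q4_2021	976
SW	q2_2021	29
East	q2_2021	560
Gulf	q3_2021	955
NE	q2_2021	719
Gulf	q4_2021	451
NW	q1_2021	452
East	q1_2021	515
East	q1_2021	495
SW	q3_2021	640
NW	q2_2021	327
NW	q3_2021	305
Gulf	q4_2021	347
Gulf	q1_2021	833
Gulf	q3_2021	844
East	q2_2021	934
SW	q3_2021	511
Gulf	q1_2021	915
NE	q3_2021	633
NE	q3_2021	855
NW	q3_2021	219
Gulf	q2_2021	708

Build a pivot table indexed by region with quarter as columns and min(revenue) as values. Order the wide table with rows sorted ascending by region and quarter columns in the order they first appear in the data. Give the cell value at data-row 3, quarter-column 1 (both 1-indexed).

With rows sorted ascending by region, row 3 is region=NE. quarter columns in first-appearance order: q2_2021, q1_2021, q4_2021, q3_2021; column 1 is q2_2021.
Long rows with region=NE, quarter=q2_2021: min(181, 719) = 181.

181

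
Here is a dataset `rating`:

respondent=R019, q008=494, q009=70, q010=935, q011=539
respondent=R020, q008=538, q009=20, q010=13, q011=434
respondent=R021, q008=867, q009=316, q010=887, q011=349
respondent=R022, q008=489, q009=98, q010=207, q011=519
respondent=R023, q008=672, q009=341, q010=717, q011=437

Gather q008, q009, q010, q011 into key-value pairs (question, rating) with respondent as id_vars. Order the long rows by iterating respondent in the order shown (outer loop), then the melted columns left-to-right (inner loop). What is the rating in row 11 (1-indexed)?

887

20 rows total (5 × 4). Row 11: index ⌊(11-1)/4⌋ = 2 into respondent → R021; (11-1) mod 4 = 2 into the melted columns → q010.
So row 11 is (R021, q010, 887); rating = 887.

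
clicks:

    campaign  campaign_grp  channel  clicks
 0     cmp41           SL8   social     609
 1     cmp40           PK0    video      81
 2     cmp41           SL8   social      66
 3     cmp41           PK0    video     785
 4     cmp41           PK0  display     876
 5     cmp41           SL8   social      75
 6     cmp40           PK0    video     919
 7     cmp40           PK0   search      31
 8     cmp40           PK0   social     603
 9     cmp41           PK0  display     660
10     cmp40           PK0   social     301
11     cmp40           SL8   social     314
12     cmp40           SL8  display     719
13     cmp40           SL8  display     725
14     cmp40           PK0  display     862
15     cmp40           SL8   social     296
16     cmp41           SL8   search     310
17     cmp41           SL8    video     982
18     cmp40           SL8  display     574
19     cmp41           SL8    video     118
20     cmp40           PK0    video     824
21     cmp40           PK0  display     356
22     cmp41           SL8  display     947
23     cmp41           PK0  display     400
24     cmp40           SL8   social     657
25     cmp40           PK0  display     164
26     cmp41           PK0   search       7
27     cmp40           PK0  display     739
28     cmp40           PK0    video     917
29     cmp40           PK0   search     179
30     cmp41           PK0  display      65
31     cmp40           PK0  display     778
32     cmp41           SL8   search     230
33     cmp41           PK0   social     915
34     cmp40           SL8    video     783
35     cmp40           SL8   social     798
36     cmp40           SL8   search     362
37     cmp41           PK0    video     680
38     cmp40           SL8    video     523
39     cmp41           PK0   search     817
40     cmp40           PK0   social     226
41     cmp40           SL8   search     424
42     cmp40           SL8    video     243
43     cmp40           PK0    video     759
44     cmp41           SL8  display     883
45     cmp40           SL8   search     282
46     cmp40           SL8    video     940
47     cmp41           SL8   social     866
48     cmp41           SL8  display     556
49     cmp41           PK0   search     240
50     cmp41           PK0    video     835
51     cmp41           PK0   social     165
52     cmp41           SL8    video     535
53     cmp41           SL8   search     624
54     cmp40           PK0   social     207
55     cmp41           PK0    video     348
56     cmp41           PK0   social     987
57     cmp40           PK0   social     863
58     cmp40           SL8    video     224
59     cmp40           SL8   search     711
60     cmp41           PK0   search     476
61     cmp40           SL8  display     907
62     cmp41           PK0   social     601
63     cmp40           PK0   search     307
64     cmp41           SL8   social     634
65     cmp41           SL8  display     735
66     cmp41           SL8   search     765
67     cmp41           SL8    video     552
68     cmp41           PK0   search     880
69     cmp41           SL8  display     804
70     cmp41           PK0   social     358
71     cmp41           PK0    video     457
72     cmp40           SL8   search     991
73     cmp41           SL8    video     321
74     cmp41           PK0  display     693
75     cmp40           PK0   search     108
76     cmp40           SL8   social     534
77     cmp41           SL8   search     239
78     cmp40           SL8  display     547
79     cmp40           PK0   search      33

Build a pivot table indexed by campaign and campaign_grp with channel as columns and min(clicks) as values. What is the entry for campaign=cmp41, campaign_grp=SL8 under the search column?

Rows with campaign=cmp41, campaign_grp=SL8 and channel=search: clicks values are 310, 230, 624, 765, 239.
min(310, 230, 624, 765, 239) = 230.

230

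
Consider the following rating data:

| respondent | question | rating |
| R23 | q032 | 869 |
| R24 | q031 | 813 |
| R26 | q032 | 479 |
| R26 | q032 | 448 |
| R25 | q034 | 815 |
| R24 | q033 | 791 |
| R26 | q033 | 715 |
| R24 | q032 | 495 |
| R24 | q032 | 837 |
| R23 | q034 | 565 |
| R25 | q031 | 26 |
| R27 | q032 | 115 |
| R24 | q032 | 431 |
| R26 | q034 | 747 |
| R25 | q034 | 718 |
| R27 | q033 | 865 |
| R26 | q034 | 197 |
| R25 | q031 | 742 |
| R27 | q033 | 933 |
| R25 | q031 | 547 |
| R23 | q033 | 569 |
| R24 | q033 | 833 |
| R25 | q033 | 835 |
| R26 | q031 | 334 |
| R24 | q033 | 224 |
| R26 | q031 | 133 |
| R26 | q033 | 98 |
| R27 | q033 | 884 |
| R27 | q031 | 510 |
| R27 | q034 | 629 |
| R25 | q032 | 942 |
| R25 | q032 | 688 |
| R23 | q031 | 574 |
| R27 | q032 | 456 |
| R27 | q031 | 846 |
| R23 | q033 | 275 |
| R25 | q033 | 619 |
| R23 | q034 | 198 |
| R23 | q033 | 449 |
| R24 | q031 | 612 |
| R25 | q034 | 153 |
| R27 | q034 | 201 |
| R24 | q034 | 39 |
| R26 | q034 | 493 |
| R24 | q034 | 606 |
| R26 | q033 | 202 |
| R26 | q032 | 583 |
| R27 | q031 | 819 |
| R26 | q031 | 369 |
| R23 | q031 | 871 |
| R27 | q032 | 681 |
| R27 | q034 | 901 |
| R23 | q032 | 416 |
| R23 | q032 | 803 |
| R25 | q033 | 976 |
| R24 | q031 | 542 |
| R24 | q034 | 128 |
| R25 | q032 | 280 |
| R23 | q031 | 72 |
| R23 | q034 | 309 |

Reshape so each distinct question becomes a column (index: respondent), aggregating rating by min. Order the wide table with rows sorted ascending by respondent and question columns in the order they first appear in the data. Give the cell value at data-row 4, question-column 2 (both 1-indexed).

With rows sorted ascending by respondent, row 4 is respondent=R26. question columns in first-appearance order: q032, q031, q034, q033; column 2 is q031.
Long rows with respondent=R26, question=q031: min(334, 133, 369) = 133.

133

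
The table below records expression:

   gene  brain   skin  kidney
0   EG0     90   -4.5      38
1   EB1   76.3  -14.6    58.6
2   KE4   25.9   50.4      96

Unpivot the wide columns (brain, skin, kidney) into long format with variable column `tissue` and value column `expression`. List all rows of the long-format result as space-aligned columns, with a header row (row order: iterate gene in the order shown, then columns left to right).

gene  tissue  expression
EG0   brain   90        
EG0   skin    -4.5      
EG0   kidney  38        
EB1   brain   76.3      
EB1   skin    -14.6     
EB1   kidney  58.6      
KE4   brain   25.9      
KE4   skin    50.4      
KE4   kidney  96        

Each (gene, column) pair becomes one row: 3 × 3 = 9 rows.
For example, (EG0, brain) → expression=90.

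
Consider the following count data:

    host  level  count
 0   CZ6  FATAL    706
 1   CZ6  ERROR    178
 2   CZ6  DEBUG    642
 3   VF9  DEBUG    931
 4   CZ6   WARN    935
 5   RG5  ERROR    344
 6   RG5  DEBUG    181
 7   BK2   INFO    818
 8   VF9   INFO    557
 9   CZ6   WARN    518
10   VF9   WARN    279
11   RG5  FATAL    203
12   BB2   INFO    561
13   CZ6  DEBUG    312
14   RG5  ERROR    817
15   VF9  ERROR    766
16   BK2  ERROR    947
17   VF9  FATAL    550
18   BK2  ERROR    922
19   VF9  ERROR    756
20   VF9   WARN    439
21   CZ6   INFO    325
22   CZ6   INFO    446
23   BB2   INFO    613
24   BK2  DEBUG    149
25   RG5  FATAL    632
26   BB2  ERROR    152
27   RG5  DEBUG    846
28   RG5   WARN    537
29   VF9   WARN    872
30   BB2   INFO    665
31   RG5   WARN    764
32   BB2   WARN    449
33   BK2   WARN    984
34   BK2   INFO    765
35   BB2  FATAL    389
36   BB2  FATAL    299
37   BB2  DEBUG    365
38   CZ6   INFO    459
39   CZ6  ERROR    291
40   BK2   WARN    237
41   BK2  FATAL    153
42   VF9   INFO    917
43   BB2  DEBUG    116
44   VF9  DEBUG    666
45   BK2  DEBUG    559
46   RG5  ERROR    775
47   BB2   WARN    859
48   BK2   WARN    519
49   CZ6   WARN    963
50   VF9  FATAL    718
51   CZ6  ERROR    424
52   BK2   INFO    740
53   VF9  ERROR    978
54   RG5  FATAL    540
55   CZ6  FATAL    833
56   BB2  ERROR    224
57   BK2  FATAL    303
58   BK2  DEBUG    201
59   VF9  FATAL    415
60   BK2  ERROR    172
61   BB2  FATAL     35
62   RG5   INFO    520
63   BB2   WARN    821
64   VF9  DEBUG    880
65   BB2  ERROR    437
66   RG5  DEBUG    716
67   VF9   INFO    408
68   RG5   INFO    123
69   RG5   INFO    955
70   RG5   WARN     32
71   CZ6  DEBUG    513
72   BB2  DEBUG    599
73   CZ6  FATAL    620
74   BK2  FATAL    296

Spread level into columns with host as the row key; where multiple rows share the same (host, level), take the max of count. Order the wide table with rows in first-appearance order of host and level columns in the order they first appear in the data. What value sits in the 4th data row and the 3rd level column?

With rows in first-appearance order of host, row 4 is host=BK2. level columns in first-appearance order: FATAL, ERROR, DEBUG, WARN, INFO; column 3 is DEBUG.
Long rows with host=BK2, level=DEBUG: max(149, 559, 201) = 559.

559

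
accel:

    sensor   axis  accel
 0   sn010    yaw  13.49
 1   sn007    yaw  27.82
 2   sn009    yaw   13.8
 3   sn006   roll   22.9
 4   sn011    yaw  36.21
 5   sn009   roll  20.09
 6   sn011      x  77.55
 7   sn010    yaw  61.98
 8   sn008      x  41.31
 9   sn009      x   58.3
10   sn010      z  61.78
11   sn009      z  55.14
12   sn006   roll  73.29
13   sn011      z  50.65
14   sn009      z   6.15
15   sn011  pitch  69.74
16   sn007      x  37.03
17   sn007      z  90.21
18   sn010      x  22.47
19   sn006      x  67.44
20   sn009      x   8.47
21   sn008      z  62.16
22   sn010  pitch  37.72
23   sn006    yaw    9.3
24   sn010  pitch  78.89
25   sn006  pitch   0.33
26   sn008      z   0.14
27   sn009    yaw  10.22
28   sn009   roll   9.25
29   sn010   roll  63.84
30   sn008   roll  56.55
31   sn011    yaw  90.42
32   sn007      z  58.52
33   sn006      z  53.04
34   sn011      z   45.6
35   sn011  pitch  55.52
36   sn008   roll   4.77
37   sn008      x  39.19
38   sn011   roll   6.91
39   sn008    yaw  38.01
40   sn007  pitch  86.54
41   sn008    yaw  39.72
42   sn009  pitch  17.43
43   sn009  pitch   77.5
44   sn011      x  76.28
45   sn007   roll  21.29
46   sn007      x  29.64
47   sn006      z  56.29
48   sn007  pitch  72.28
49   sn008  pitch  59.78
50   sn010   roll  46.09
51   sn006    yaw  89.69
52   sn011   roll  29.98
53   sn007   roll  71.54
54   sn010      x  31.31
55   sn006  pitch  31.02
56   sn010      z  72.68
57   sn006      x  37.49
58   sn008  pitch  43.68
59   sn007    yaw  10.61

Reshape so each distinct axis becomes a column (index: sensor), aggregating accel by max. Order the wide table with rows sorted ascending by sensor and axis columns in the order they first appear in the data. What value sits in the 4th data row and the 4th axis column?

With rows sorted ascending by sensor, row 4 is sensor=sn009. axis columns in first-appearance order: yaw, roll, x, z, pitch; column 4 is z.
Long rows with sensor=sn009, axis=z: max(55.14, 6.15) = 55.14.

55.14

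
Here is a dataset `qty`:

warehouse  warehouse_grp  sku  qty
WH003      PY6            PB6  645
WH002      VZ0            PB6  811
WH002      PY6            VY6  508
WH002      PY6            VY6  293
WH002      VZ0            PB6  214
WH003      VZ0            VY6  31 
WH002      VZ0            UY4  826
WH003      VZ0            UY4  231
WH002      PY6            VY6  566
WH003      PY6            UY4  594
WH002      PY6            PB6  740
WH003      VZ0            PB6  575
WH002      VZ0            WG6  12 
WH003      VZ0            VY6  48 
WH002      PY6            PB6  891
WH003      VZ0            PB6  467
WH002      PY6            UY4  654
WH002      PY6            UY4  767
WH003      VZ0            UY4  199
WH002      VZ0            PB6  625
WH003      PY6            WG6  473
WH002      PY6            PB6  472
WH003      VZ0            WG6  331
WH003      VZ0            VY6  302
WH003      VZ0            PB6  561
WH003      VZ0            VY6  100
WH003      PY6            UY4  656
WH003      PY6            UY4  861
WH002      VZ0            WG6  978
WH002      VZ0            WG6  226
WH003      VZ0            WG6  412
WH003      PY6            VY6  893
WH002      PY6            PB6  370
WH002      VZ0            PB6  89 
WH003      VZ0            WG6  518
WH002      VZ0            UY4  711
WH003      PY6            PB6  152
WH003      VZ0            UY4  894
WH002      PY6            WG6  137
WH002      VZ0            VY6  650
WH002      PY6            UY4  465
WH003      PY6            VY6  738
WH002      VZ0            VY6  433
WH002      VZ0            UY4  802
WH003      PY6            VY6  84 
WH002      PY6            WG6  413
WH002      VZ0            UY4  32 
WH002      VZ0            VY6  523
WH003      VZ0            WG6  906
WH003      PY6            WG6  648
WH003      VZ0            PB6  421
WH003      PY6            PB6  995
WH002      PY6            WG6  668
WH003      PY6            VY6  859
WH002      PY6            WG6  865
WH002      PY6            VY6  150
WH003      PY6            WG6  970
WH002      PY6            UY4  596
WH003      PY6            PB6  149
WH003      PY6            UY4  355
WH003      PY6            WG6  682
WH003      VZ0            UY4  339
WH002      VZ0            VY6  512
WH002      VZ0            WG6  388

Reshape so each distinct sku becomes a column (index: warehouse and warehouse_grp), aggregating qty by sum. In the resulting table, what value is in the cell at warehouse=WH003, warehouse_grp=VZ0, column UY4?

Rows with warehouse=WH003, warehouse_grp=VZ0 and sku=UY4: qty values are 231, 199, 894, 339.
231 + 199 + 894 + 339 = 1663.

1663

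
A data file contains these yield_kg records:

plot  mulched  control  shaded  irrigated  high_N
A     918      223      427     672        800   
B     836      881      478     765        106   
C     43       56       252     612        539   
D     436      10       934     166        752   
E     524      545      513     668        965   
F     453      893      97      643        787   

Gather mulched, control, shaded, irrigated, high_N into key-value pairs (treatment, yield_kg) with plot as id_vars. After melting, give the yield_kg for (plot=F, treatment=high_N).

787

Unpivoting turns each (plot, wide-column) pair into one long row.
The wide cell at row F, column high_N holds 787, so the long row (F, high_N) has yield_kg=787.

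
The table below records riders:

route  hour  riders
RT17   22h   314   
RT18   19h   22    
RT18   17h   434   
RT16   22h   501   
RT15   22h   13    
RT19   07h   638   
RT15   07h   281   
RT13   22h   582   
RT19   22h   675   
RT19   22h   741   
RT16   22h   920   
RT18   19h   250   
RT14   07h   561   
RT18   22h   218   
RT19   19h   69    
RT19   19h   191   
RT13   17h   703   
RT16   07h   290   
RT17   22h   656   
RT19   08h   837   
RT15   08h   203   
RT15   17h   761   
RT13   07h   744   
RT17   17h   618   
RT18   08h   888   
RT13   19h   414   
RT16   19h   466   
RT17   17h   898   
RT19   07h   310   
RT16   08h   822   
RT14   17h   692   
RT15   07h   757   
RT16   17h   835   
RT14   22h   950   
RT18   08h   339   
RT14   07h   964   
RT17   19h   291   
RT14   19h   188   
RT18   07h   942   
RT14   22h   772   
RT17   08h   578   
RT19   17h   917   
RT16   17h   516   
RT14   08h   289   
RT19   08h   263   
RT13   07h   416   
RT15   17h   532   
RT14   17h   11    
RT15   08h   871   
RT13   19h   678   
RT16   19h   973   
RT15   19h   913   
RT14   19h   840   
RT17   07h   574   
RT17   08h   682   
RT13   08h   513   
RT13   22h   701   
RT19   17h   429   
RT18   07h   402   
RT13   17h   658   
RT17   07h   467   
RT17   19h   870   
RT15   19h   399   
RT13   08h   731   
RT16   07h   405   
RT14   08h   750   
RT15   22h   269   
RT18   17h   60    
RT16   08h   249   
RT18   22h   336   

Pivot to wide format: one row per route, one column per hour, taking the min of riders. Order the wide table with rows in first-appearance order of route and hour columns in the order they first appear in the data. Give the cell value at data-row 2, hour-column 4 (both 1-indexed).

With rows in first-appearance order of route, row 2 is route=RT18. hour columns in first-appearance order: 22h, 19h, 17h, 07h, 08h; column 4 is 07h.
Long rows with route=RT18, hour=07h: min(942, 402) = 402.

402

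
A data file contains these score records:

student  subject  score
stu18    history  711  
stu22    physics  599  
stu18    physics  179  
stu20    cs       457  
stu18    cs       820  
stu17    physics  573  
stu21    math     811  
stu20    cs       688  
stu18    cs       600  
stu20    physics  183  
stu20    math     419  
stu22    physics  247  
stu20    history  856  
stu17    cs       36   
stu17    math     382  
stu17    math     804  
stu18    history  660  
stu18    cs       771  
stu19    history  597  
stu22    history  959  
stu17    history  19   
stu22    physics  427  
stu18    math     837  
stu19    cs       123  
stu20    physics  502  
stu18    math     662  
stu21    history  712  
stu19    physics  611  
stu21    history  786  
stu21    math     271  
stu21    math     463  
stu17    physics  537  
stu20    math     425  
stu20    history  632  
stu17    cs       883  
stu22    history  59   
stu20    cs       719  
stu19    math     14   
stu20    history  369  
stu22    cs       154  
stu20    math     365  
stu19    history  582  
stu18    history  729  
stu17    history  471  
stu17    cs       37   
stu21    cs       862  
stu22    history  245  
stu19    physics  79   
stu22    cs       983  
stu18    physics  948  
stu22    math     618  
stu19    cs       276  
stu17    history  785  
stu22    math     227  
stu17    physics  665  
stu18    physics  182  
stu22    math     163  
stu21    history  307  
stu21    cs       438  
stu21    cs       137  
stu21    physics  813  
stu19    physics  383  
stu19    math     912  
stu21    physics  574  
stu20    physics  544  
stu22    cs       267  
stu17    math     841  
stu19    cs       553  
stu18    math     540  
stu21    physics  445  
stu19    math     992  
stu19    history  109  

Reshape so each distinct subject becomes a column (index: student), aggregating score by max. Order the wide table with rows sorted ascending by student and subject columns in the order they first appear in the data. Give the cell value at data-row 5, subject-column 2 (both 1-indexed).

With rows sorted ascending by student, row 5 is student=stu21. subject columns in first-appearance order: history, physics, cs, math; column 2 is physics.
Long rows with student=stu21, subject=physics: max(813, 574, 445) = 813.

813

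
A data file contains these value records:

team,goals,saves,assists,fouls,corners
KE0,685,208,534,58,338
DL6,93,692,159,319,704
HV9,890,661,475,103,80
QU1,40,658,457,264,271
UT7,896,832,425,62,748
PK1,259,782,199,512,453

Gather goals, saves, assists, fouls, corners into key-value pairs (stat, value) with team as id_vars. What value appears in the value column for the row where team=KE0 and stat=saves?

208

Unpivoting turns each (team, wide-column) pair into one long row.
The wide cell at row KE0, column saves holds 208, so the long row (KE0, saves) has value=208.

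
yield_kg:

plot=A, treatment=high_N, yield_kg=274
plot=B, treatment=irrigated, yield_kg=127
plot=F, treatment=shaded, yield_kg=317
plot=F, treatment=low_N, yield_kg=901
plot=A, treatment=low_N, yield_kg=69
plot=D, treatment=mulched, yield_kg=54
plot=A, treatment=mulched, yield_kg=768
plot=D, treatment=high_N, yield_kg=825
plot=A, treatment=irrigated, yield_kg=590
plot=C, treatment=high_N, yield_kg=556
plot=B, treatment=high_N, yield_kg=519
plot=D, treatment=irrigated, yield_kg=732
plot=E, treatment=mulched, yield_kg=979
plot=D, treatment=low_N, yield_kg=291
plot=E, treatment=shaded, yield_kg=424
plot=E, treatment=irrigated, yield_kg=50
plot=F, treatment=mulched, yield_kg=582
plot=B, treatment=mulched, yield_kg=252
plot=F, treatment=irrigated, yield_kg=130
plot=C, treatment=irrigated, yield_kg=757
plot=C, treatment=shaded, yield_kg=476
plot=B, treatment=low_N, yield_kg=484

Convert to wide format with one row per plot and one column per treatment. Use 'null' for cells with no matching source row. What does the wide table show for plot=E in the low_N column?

No long-format row has plot=E and treatment=low_N, so the cell is null.

null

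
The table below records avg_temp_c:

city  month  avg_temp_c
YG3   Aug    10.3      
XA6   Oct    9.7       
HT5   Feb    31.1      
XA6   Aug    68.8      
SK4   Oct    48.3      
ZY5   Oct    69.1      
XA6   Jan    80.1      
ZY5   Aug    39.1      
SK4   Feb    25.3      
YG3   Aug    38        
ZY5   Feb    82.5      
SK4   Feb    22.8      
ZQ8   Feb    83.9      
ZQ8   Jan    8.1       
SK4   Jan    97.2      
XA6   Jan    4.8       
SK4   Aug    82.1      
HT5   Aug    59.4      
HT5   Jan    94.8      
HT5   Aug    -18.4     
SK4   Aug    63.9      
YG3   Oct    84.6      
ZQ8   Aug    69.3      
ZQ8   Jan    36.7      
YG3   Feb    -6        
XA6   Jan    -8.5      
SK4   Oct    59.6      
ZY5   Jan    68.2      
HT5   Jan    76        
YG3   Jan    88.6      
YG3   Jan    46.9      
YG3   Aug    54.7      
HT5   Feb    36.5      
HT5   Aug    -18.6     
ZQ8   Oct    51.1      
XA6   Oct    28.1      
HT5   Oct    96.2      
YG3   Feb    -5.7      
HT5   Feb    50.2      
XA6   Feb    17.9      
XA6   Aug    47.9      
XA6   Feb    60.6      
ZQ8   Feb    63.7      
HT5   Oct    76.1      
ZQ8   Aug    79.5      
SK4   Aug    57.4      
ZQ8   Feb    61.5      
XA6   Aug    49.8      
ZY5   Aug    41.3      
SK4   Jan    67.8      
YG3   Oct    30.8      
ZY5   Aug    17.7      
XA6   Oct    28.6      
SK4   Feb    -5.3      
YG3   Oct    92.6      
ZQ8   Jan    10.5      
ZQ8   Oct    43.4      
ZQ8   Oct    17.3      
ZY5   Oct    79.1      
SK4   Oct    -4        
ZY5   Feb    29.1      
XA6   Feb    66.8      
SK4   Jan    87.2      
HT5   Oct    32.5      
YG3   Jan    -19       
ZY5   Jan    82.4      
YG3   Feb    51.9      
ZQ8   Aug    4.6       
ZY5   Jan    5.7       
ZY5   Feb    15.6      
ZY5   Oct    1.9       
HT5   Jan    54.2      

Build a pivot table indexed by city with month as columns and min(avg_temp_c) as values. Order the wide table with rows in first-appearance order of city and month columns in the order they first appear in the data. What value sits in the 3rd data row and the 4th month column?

54.2

With rows in first-appearance order of city, row 3 is city=HT5. month columns in first-appearance order: Aug, Oct, Feb, Jan; column 4 is Jan.
Long rows with city=HT5, month=Jan: min(94.8, 76, 54.2) = 54.2.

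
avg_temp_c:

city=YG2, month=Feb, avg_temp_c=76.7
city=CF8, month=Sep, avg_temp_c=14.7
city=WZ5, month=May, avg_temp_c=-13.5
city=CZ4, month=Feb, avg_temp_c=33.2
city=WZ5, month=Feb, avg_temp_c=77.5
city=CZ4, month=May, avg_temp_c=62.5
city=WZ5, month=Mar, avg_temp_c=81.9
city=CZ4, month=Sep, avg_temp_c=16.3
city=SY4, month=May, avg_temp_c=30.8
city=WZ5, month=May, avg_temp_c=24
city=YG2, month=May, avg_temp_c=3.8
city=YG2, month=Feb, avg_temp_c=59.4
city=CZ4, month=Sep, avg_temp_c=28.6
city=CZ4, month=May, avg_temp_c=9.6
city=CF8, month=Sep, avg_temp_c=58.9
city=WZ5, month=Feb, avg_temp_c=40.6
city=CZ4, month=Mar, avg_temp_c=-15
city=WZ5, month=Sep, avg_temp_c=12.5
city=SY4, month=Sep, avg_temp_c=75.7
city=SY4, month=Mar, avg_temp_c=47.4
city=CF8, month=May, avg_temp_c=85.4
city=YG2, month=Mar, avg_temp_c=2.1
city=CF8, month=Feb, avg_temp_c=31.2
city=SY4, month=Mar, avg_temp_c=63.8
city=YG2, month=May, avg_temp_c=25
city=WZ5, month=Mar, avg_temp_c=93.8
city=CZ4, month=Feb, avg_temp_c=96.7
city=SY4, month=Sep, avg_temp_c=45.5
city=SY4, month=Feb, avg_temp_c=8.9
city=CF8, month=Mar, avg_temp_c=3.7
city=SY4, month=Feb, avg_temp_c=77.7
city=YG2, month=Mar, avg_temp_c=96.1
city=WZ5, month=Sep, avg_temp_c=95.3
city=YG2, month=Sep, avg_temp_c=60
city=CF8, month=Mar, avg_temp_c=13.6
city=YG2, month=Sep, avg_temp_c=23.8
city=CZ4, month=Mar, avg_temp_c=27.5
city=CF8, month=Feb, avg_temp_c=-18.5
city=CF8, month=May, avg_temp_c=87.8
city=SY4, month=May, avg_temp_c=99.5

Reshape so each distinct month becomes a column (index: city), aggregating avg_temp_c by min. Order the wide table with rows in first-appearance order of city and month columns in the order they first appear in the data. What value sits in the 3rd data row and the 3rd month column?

-13.5

With rows in first-appearance order of city, row 3 is city=WZ5. month columns in first-appearance order: Feb, Sep, May, Mar; column 3 is May.
Long rows with city=WZ5, month=May: min(-13.5, 24) = -13.5.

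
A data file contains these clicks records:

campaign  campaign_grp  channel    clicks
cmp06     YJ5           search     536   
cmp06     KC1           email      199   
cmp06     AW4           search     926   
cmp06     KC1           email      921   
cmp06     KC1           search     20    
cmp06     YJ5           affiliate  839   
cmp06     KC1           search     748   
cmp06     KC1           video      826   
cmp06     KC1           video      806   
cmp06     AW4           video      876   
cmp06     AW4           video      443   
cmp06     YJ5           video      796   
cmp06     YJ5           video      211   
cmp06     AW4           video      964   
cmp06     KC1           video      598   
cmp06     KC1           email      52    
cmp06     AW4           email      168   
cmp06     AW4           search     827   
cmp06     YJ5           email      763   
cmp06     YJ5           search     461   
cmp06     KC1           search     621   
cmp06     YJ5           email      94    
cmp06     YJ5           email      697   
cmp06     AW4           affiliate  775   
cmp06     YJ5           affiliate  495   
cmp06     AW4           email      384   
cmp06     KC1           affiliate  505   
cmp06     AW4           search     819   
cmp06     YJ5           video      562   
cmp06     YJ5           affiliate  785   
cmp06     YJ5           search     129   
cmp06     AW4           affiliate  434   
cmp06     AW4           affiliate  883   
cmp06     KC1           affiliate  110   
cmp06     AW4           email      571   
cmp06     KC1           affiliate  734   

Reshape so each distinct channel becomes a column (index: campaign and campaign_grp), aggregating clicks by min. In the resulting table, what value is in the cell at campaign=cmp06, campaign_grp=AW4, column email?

168

Rows with campaign=cmp06, campaign_grp=AW4 and channel=email: clicks values are 168, 384, 571.
min(168, 384, 571) = 168.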